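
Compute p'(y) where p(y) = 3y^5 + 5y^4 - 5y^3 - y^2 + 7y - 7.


Apply the power rule term by term:
  d/dy(3y^5) = 15y^4
  d/dy(5y^4) = 20y^3
  d/dy(-5y^3) = -15y^2
  d/dy(-y^2) = -2y
  d/dy(7y) = 7
  d/dy(-7) = 0
p'(y) = 15y^4 + 20y^3 - 15y^2 - 2y + 7


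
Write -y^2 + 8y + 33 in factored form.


Roots satisfy r1 + r2 = -b/a = 8 and r1*r2 = c/a = -33.
So r1 = -3, r2 = 11.
-y^2 + 8y + 33 = -(y - r1)(y - r2) = -(y + 3)(y - 11)


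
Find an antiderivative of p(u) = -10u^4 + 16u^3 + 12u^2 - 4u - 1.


Reverse power rule on each term:
  ∫ -10u^4 du = -2u^5
  ∫ 16u^3 du = 4u^4
  ∫ 12u^2 du = 4u^3
  ∫ -4u du = -2u^2
  ∫ -1 du = -u
F(u) = -2u^5 + 4u^4 + 4u^3 - 2u^2 - u + C


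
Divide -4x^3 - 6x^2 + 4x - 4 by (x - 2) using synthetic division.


Synthetic division with c = 2. Coefficients: -4, -6, 4, -4
Bring down -4.
  -4 * 2 = -8; -8 - 6 = -14
  -14 * 2 = -28; -28 + 4 = -24
  -24 * 2 = -48; -48 - 4 = -52
Quotient: -4x^2 - 14x - 24, Remainder: -52


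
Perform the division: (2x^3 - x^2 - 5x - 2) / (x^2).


(2x^3 - x^2 - 5x - 2) / (x^2)
Step 1: 2x * (x^2) = 2x^3; subtract.
Step 2: -1 * (x^2) = -x^2; subtract.
Quotient: 2x - 1, Remainder: -5x - 2


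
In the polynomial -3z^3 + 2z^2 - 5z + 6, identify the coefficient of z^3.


Read off the coefficient of z^3: -3


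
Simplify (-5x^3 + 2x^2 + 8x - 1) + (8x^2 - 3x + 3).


Align terms by degree and add:
  -5x^3 + 2x^2 + 8x - 1
+ 8x^2 - 3x + 3
= -5x^3 + 10x^2 + 5x + 2


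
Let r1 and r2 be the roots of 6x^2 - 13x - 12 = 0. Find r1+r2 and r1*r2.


For ax^2+bx+c=0: sum = -b/a, product = c/a.
a=6, b=-13, c=-12
Sum = -(-13)/6 = 13/6
Product = (-12)/6 = -2


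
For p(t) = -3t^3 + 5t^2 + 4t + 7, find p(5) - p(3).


p(5) = -223
p(3) = -17
p(5) - p(3) = -223 + 17 = -206


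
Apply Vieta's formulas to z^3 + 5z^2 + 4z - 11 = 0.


Monic cubic z^3+bz^2+cz+d=0: sum=-b, pairwise sum=c, product=-d.
b=5, c=4, d=-11
r1+r2+r3 = -5
r1r2+r1r3+r2r3 = 4
r1r2r3 = 11


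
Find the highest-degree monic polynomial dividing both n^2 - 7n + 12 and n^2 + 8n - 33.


Factor each:
  n^2 - 7n + 12 = (n - 3)(n - 4)
  n^2 + 8n - 33 = (n - 3)(n + 11)
Common monic factor: n - 3


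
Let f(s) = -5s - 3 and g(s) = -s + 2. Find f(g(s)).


Substitute g(s) into f:
f(g(s)) = -5*(-s + 2) + (-3)
Expand and combine: 5s - 13


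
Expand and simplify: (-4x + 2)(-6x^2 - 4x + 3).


Distribute each term of the first polynomial:
  (-4x)(-6x^2 - 4x + 3) = 24x^3 + 16x^2 - 12x
  (2)(-6x^2 - 4x + 3) = -12x^2 - 8x + 6
Sum: 24x^3 + 4x^2 - 20x + 6


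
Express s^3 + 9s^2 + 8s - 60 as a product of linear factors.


Try integer roots (divisors of -60). s=-5: p(-5)=0.
Divide out (s + 5): quotient is s^2 + 4s - 12.
Factor the quadratic: (s - 2)(s + 6)
Result: (s + 5)(s - 2)(s + 6)


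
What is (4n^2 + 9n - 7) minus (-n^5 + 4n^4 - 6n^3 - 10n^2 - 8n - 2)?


Distribute the minus sign:
  (4n^2 + 9n - 7)
- (-n^5 + 4n^4 - 6n^3 - 10n^2 - 8n - 2)
Negate second polynomial: n^5 - 4n^4 + 6n^3 + 10n^2 + 8n + 2
Add: n^5 - 4n^4 + 6n^3 + 14n^2 + 17n - 5


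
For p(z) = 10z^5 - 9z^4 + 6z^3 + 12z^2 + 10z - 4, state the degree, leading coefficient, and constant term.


Highest power of z is 5, with coefficient 10. Constant term is -4.
Degree = 5, leading coefficient = 10, constant term = -4


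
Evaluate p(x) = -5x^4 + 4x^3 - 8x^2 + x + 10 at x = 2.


Using direct substitution:
  -5 * (2)^4 = -80
  4 * (2)^3 = 32
  -8 * (2)^2 = -32
  1 * (2)^1 = 2
  constant: 10
Sum = -80 + 32 - 32 + 2 + 10 = -68


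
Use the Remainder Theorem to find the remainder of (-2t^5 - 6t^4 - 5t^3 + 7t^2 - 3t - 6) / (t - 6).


By the Remainder Theorem, the remainder equals p(6):
  -2*(6)^5 = -15552
  -6*(6)^4 = -7776
  -5*(6)^3 = -1080
  7*(6)^2 = 252
  -3*(6)^1 = -18
  constant: -6
Sum: -15552 - 7776 - 1080 + 252 - 18 - 6 = -24180


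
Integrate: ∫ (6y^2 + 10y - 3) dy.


Reverse power rule on each term:
  ∫ 6y^2 dy = 2y^3
  ∫ 10y dy = 5y^2
  ∫ -3 dy = -3y
F(y) = 2y^3 + 5y^2 - 3y + C


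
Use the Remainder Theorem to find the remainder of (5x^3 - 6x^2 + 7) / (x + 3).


By the Remainder Theorem, the remainder equals p(-3):
  5*(-3)^3 = -135
  -6*(-3)^2 = -54
  0*(-3)^1 = 0
  constant: 7
Sum: -135 - 54 + 0 + 7 = -182


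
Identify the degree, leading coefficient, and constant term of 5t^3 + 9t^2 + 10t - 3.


Highest power of t is 3, with coefficient 5. Constant term is -3.
Degree = 3, leading coefficient = 5, constant term = -3


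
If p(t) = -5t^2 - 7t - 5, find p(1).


Using direct substitution:
  -5 * (1)^2 = -5
  -7 * (1)^1 = -7
  constant: -5
Sum = -5 - 7 - 5 = -17


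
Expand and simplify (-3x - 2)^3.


Expand (-3x - 2)^3 by repeated multiplication:
  (-3x - 2)^2 = 9x^2 + 12x + 4
= -27x^3 - 54x^2 - 36x - 8


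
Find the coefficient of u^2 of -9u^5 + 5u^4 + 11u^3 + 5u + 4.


Read off the coefficient of u^2: 0


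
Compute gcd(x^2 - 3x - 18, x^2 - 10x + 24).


Factor each:
  x^2 - 3x - 18 = (x - 6)(x + 3)
  x^2 - 10x + 24 = (x - 6)(x - 4)
Common monic factor: x - 6


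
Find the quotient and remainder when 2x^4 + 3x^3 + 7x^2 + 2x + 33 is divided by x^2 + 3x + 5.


(2x^4 + 3x^3 + 7x^2 + 2x + 33) / (x^2 + 3x + 5)
Step 1: 2x^2 * (x^2 + 3x + 5) = 2x^4 + 6x^3 + 10x^2; subtract.
Step 2: -3x * (x^2 + 3x + 5) = -3x^3 - 9x^2 - 15x; subtract.
Step 3: 6 * (x^2 + 3x + 5) = 6x^2 + 18x + 30; subtract.
Quotient: 2x^2 - 3x + 6, Remainder: -x + 3


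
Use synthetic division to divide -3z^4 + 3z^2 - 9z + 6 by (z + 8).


Synthetic division with c = -8. Coefficients: -3, 0, 3, -9, 6
Bring down -3.
  -3 * -8 = 24; 24 + 0 = 24
  24 * -8 = -192; -192 + 3 = -189
  -189 * -8 = 1512; 1512 - 9 = 1503
  1503 * -8 = -12024; -12024 + 6 = -12018
Quotient: -3z^3 + 24z^2 - 189z + 1503, Remainder: -12018


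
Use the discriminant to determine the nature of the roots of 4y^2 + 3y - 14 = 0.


D = b^2 - 4ac = (3)^2 - 4(4)(-14) = 9 + 224 = 233
Since D > 0: two distinct irrational roots


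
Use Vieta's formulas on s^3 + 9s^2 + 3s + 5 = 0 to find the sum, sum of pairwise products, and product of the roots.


Monic cubic s^3+bs^2+cs+d=0: sum=-b, pairwise sum=c, product=-d.
b=9, c=3, d=5
r1+r2+r3 = -9
r1r2+r1r3+r2r3 = 3
r1r2r3 = -5


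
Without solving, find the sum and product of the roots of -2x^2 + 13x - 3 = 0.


For ax^2+bx+c=0: sum = -b/a, product = c/a.
a=-2, b=13, c=-3
Sum = -(13)/-2 = 13/2
Product = (-3)/-2 = 3/2


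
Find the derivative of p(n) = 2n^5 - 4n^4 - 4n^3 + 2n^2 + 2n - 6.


Apply the power rule term by term:
  d/dn(2n^5) = 10n^4
  d/dn(-4n^4) = -16n^3
  d/dn(-4n^3) = -12n^2
  d/dn(2n^2) = 4n
  d/dn(2n) = 2
  d/dn(-6) = 0
p'(n) = 10n^4 - 16n^3 - 12n^2 + 4n + 2


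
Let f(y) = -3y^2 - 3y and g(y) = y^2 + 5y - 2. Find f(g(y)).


Substitute g(y) into f:
f(g(y)) = -3*(y^2 + 5y - 2)^2 + (-3)*(y^2 + 5y - 2)
(y^2 + 5y - 2)^2 = y^4 + 10y^3 + 21y^2 - 20y + 4
Expand and combine: -3y^4 - 30y^3 - 66y^2 + 45y - 6


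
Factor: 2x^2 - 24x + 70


Roots satisfy r1 + r2 = -b/a = 12 and r1*r2 = c/a = 35.
So r1 = 5, r2 = 7.
2x^2 - 24x + 70 = 2(x - r1)(x - r2) = 2(x - 5)(x - 7)


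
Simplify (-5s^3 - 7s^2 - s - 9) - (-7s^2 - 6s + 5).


Distribute the minus sign:
  (-5s^3 - 7s^2 - s - 9)
- (-7s^2 - 6s + 5)
Negate second polynomial: 7s^2 + 6s - 5
Add: -5s^3 + 5s - 14


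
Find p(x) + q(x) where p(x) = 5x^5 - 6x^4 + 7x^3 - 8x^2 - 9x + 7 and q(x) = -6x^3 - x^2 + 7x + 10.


Align terms by degree and add:
  5x^5 - 6x^4 + 7x^3 - 8x^2 - 9x + 7
  -6x^3 - x^2 + 7x + 10
= 5x^5 - 6x^4 + x^3 - 9x^2 - 2x + 17


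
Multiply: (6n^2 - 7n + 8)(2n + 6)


Distribute each term of the first polynomial:
  (6n^2)(2n + 6) = 12n^3 + 36n^2
  (-7n)(2n + 6) = -14n^2 - 42n
  (8)(2n + 6) = 16n + 48
Sum: 12n^3 + 22n^2 - 26n + 48


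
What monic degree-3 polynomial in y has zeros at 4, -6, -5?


p(y) = (y - 4)(y + 6)(y + 5)
Expand: y^3 + 7y^2 - 14y - 120


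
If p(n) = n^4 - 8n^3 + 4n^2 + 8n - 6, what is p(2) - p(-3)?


p(2) = -22
p(-3) = 303
p(2) - p(-3) = -22 - 303 = -325


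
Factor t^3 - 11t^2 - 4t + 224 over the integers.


Try integer roots (divisors of 224). t=-4: p(-4)=0.
Divide out (t + 4): quotient is t^2 - 15t + 56.
Factor the quadratic: (t - 8)(t - 7)
Result: (t + 4)(t - 8)(t - 7)


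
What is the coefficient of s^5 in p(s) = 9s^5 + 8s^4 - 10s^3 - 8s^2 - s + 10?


Read off the coefficient of s^5: 9


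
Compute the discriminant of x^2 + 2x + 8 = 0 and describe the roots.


D = b^2 - 4ac = (2)^2 - 4(1)(8) = 4 - 32 = -28
Since D < 0: two complex conjugate roots (no real roots)


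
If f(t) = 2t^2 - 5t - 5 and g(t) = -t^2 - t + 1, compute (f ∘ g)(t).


Substitute g(t) into f:
f(g(t)) = 2*(-t^2 - t + 1)^2 + (-5)*(-t^2 - t + 1) + (-5)
(-t^2 - t + 1)^2 = t^4 + 2t^3 - t^2 - 2t + 1
Expand and combine: 2t^4 + 4t^3 + 3t^2 + t - 8


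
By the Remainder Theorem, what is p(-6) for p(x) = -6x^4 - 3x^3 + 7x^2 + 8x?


By the Remainder Theorem, the remainder equals p(-6):
  -6*(-6)^4 = -7776
  -3*(-6)^3 = 648
  7*(-6)^2 = 252
  8*(-6)^1 = -48
  constant: 0
Sum: -7776 + 648 + 252 - 48 + 0 = -6924


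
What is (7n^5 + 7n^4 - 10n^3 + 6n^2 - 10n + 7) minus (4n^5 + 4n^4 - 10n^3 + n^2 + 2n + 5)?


Distribute the minus sign:
  (7n^5 + 7n^4 - 10n^3 + 6n^2 - 10n + 7)
- (4n^5 + 4n^4 - 10n^3 + n^2 + 2n + 5)
Negate second polynomial: -4n^5 - 4n^4 + 10n^3 - n^2 - 2n - 5
Add: 3n^5 + 3n^4 + 5n^2 - 12n + 2


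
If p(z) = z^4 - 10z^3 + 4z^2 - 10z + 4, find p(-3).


Using direct substitution:
  1 * (-3)^4 = 81
  -10 * (-3)^3 = 270
  4 * (-3)^2 = 36
  -10 * (-3)^1 = 30
  constant: 4
Sum = 81 + 270 + 36 + 30 + 4 = 421


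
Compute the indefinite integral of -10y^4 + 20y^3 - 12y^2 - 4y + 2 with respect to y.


Reverse power rule on each term:
  ∫ -10y^4 dy = -2y^5
  ∫ 20y^3 dy = 5y^4
  ∫ -12y^2 dy = -4y^3
  ∫ -4y dy = -2y^2
  ∫ 2 dy = 2y
F(y) = -2y^5 + 5y^4 - 4y^3 - 2y^2 + 2y + C


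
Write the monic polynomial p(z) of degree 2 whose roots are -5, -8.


p(z) = (z + 5)(z + 8)
Expand: z^2 + 13z + 40


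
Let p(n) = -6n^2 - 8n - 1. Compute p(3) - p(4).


p(3) = -79
p(4) = -129
p(3) - p(4) = -79 + 129 = 50


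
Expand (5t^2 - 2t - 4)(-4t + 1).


Distribute each term of the first polynomial:
  (5t^2)(-4t + 1) = -20t^3 + 5t^2
  (-2t)(-4t + 1) = 8t^2 - 2t
  (-4)(-4t + 1) = 16t - 4
Sum: -20t^3 + 13t^2 + 14t - 4


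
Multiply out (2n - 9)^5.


Expand (2n - 9)^5 by repeated multiplication:
  (2n - 9)^2 = 4n^2 - 36n + 81
  (2n - 9)^3 = 8n^3 - 108n^2 + 486n - 729
  (2n - 9)^4 = 16n^4 - 288n^3 + 1944n^2 - 5832n + 6561
= 32n^5 - 720n^4 + 6480n^3 - 29160n^2 + 65610n - 59049


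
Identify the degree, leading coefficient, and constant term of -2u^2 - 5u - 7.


Highest power of u is 2, with coefficient -2. Constant term is -7.
Degree = 2, leading coefficient = -2, constant term = -7


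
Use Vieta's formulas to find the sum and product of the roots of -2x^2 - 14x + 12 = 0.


For ax^2+bx+c=0: sum = -b/a, product = c/a.
a=-2, b=-14, c=12
Sum = -(-14)/-2 = -7
Product = (12)/-2 = -6


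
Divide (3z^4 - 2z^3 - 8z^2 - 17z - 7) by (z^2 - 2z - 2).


(3z^4 - 2z^3 - 8z^2 - 17z - 7) / (z^2 - 2z - 2)
Step 1: 3z^2 * (z^2 - 2z - 2) = 3z^4 - 6z^3 - 6z^2; subtract.
Step 2: 4z * (z^2 - 2z - 2) = 4z^3 - 8z^2 - 8z; subtract.
Step 3: 6 * (z^2 - 2z - 2) = 6z^2 - 12z - 12; subtract.
Quotient: 3z^2 + 4z + 6, Remainder: 3z + 5


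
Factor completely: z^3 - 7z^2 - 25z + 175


Try integer roots (divisors of 175). z=-5: p(-5)=0.
Divide out (z + 5): quotient is z^2 - 12z + 35.
Factor the quadratic: (z - 7)(z - 5)
Result: (z + 5)(z - 7)(z - 5)


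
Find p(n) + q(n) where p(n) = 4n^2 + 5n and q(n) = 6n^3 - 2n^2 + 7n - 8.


Align terms by degree and add:
  4n^2 + 5n
+ 6n^3 - 2n^2 + 7n - 8
= 6n^3 + 2n^2 + 12n - 8


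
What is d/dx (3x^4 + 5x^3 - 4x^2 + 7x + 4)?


Apply the power rule term by term:
  d/dx(3x^4) = 12x^3
  d/dx(5x^3) = 15x^2
  d/dx(-4x^2) = -8x
  d/dx(7x) = 7
  d/dx(4) = 0
p'(x) = 12x^3 + 15x^2 - 8x + 7


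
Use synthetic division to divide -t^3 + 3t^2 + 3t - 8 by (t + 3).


Synthetic division with c = -3. Coefficients: -1, 3, 3, -8
Bring down -1.
  -1 * -3 = 3; 3 + 3 = 6
  6 * -3 = -18; -18 + 3 = -15
  -15 * -3 = 45; 45 - 8 = 37
Quotient: -t^2 + 6t - 15, Remainder: 37


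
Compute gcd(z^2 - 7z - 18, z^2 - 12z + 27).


Factor each:
  z^2 - 7z - 18 = (z - 9)(z + 2)
  z^2 - 12z + 27 = (z - 9)(z - 3)
Common monic factor: z - 9


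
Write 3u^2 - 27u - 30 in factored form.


Roots satisfy r1 + r2 = -b/a = 9 and r1*r2 = c/a = -10.
So r1 = 10, r2 = -1.
3u^2 - 27u - 30 = 3(u - r1)(u - r2) = 3(u - 10)(u + 1)


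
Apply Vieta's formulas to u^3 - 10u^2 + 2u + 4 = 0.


Monic cubic u^3+bu^2+cu+d=0: sum=-b, pairwise sum=c, product=-d.
b=-10, c=2, d=4
r1+r2+r3 = 10
r1r2+r1r3+r2r3 = 2
r1r2r3 = -4


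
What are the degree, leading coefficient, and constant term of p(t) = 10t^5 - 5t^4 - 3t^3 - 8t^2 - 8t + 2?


Highest power of t is 5, with coefficient 10. Constant term is 2.
Degree = 5, leading coefficient = 10, constant term = 2


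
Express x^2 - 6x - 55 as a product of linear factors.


Roots satisfy r1 + r2 = -b/a = 6 and r1*r2 = c/a = -55.
So r1 = -5, r2 = 11.
x^2 - 6x - 55 = (x - r1)(x - r2) = (x + 5)(x - 11)


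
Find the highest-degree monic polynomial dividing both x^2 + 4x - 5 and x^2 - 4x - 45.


Factor each:
  x^2 + 4x - 5 = (x + 5)(x - 1)
  x^2 - 4x - 45 = (x + 5)(x - 9)
Common monic factor: x + 5


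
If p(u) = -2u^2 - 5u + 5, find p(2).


Using direct substitution:
  -2 * (2)^2 = -8
  -5 * (2)^1 = -10
  constant: 5
Sum = -8 - 10 + 5 = -13


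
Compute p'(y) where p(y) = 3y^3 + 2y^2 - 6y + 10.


Apply the power rule term by term:
  d/dy(3y^3) = 9y^2
  d/dy(2y^2) = 4y
  d/dy(-6y) = -6
  d/dy(10) = 0
p'(y) = 9y^2 + 4y - 6


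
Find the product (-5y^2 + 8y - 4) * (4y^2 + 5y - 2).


Distribute each term of the first polynomial:
  (-5y^2)(4y^2 + 5y - 2) = -20y^4 - 25y^3 + 10y^2
  (8y)(4y^2 + 5y - 2) = 32y^3 + 40y^2 - 16y
  (-4)(4y^2 + 5y - 2) = -16y^2 - 20y + 8
Sum: -20y^4 + 7y^3 + 34y^2 - 36y + 8


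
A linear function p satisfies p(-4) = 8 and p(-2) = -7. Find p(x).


p(x) = mx + b. Using p(-4)=8, p(-2)=-7:
m = (8 + 7)/(-4 + 2) = 15/-2 = -15/2
b = 8 - m*(-4) = 8 - 30 = -22
p(x) = -(15/2)x - 22


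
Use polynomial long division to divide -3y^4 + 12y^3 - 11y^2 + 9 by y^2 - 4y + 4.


(-3y^4 + 12y^3 - 11y^2 + 9) / (y^2 - 4y + 4)
Step 1: -3y^2 * (y^2 - 4y + 4) = -3y^4 + 12y^3 - 12y^2; subtract.
Step 2: 0 * (y^2 - 4y + 4) = 0; subtract.
Step 3: 1 * (y^2 - 4y + 4) = y^2 - 4y + 4; subtract.
Quotient: -3y^2 + 1, Remainder: 4y + 5


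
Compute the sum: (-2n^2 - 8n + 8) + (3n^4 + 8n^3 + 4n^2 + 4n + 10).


Align terms by degree and add:
  -2n^2 - 8n + 8
+ 3n^4 + 8n^3 + 4n^2 + 4n + 10
= 3n^4 + 8n^3 + 2n^2 - 4n + 18


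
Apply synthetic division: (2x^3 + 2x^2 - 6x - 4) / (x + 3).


Synthetic division with c = -3. Coefficients: 2, 2, -6, -4
Bring down 2.
  2 * -3 = -6; -6 + 2 = -4
  -4 * -3 = 12; 12 - 6 = 6
  6 * -3 = -18; -18 - 4 = -22
Quotient: 2x^2 - 4x + 6, Remainder: -22


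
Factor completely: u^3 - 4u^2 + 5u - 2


Try integer roots (divisors of -2). u=2: p(2)=0.
Divide out (u - 2): quotient is u^2 - 2u + 1.
Factor the quadratic: (u - 1)(u - 1)
Result: (u - 2)(u - 1)(u - 1)


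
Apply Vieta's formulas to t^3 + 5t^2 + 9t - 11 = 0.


Monic cubic t^3+bt^2+ct+d=0: sum=-b, pairwise sum=c, product=-d.
b=5, c=9, d=-11
r1+r2+r3 = -5
r1r2+r1r3+r2r3 = 9
r1r2r3 = 11


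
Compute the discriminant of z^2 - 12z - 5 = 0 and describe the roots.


D = b^2 - 4ac = (-12)^2 - 4(1)(-5) = 144 + 20 = 164
Since D > 0: two distinct irrational roots


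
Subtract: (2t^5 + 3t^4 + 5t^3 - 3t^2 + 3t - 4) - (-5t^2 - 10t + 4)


Distribute the minus sign:
  (2t^5 + 3t^4 + 5t^3 - 3t^2 + 3t - 4)
- (-5t^2 - 10t + 4)
Negate second polynomial: 5t^2 + 10t - 4
Add: 2t^5 + 3t^4 + 5t^3 + 2t^2 + 13t - 8


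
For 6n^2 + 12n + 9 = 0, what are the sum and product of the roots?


For an^2+bn+c=0: sum = -b/a, product = c/a.
a=6, b=12, c=9
Sum = -(12)/6 = -2
Product = (9)/6 = 3/2


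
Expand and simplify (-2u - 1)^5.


Expand (-2u - 1)^5 by repeated multiplication:
  (-2u - 1)^2 = 4u^2 + 4u + 1
  (-2u - 1)^3 = -8u^3 - 12u^2 - 6u - 1
  (-2u - 1)^4 = 16u^4 + 32u^3 + 24u^2 + 8u + 1
= -32u^5 - 80u^4 - 80u^3 - 40u^2 - 10u - 1


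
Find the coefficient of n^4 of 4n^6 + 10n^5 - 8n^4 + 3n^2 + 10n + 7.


Read off the coefficient of n^4: -8


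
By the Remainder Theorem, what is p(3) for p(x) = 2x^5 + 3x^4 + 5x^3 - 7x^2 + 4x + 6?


By the Remainder Theorem, the remainder equals p(3):
  2*(3)^5 = 486
  3*(3)^4 = 243
  5*(3)^3 = 135
  -7*(3)^2 = -63
  4*(3)^1 = 12
  constant: 6
Sum: 486 + 243 + 135 - 63 + 12 + 6 = 819


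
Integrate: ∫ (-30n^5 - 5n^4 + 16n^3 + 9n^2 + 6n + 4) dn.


Reverse power rule on each term:
  ∫ -30n^5 dn = -5n^6
  ∫ -5n^4 dn = -n^5
  ∫ 16n^3 dn = 4n^4
  ∫ 9n^2 dn = 3n^3
  ∫ 6n dn = 3n^2
  ∫ 4 dn = 4n
F(n) = -5n^6 - n^5 + 4n^4 + 3n^3 + 3n^2 + 4n + C


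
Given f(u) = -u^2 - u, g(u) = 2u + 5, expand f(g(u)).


Substitute g(u) into f:
f(g(u)) = -1*(2u + 5)^2 + (-1)*(2u + 5)
(2u + 5)^2 = 4u^2 + 20u + 25
Expand and combine: -4u^2 - 22u - 30


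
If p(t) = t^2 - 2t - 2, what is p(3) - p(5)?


p(3) = 1
p(5) = 13
p(3) - p(5) = 1 - 13 = -12


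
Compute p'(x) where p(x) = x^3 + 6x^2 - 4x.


Apply the power rule term by term:
  d/dx(x^3) = 3x^2
  d/dx(6x^2) = 12x
  d/dx(-4x) = -4
p'(x) = 3x^2 + 12x - 4


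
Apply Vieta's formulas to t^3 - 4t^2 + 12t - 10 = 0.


Monic cubic t^3+bt^2+ct+d=0: sum=-b, pairwise sum=c, product=-d.
b=-4, c=12, d=-10
r1+r2+r3 = 4
r1r2+r1r3+r2r3 = 12
r1r2r3 = 10


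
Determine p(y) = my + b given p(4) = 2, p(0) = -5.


p(y) = my + b. Using p(4)=2, p(0)=-5:
m = (2 + 5)/(4) = 7/4 = 7/4
b = 2 - m*(4) = 2 - 7 = -5
p(y) = (7/4)y - 5


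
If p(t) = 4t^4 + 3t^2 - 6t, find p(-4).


Using direct substitution:
  4 * (-4)^4 = 1024
  0 * (-4)^3 = 0
  3 * (-4)^2 = 48
  -6 * (-4)^1 = 24
  constant: 0
Sum = 1024 + 0 + 48 + 24 + 0 = 1096


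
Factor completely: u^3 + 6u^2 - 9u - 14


Try integer roots (divisors of -14). u=-7: p(-7)=0.
Divide out (u + 7): quotient is u^2 - u - 2.
Factor the quadratic: (u + 1)(u - 2)
Result: (u + 7)(u + 1)(u - 2)


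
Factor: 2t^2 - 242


Roots satisfy r1 + r2 = -b/a = 0 and r1*r2 = c/a = -121.
So r1 = 11, r2 = -11.
2t^2 - 242 = 2(t - r1)(t - r2) = 2(t - 11)(t + 11)


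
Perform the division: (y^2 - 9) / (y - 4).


(y^2 - 9) / (y - 4)
Step 1: y * (y - 4) = y^2 - 4y; subtract.
Step 2: 4 * (y - 4) = 4y - 16; subtract.
Quotient: y + 4, Remainder: 7


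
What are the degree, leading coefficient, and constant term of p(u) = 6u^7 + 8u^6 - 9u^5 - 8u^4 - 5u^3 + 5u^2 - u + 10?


Highest power of u is 7, with coefficient 6. Constant term is 10.
Degree = 7, leading coefficient = 6, constant term = 10


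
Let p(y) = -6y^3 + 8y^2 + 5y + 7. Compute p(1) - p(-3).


p(1) = 14
p(-3) = 226
p(1) - p(-3) = 14 - 226 = -212


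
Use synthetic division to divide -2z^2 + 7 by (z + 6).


Synthetic division with c = -6. Coefficients: -2, 0, 7
Bring down -2.
  -2 * -6 = 12; 12 + 0 = 12
  12 * -6 = -72; -72 + 7 = -65
Quotient: -2z + 12, Remainder: -65


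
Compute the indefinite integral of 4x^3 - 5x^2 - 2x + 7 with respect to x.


Reverse power rule on each term:
  ∫ 4x^3 dx = x^4
  ∫ -5x^2 dx = -(5/3)x^3
  ∫ -2x dx = -x^2
  ∫ 7 dx = 7x
F(x) = x^4 - (5/3)x^3 - x^2 + 7x + C


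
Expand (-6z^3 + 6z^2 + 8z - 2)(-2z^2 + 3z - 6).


Distribute each term of the first polynomial:
  (-6z^3)(-2z^2 + 3z - 6) = 12z^5 - 18z^4 + 36z^3
  (6z^2)(-2z^2 + 3z - 6) = -12z^4 + 18z^3 - 36z^2
  (8z)(-2z^2 + 3z - 6) = -16z^3 + 24z^2 - 48z
  (-2)(-2z^2 + 3z - 6) = 4z^2 - 6z + 12
Sum: 12z^5 - 30z^4 + 38z^3 - 8z^2 - 54z + 12


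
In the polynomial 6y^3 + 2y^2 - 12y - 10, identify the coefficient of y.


Read off the coefficient of y: -12


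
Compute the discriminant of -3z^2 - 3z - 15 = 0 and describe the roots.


D = b^2 - 4ac = (-3)^2 - 4(-3)(-15) = 9 - 180 = -171
Since D < 0: two complex conjugate roots (no real roots)


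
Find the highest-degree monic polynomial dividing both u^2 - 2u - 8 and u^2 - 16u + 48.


Factor each:
  u^2 - 2u - 8 = (u - 4)(u + 2)
  u^2 - 16u + 48 = (u - 4)(u - 12)
Common monic factor: u - 4


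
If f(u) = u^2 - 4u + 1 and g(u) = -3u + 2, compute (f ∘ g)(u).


Substitute g(u) into f:
f(g(u)) = 1*(-3u + 2)^2 + (-4)*(-3u + 2) + 1
(-3u + 2)^2 = 9u^2 - 12u + 4
Expand and combine: 9u^2 - 3


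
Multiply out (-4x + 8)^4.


Expand (-4x + 8)^4 by repeated multiplication:
  (-4x + 8)^2 = 16x^2 - 64x + 64
  (-4x + 8)^3 = -64x^3 + 384x^2 - 768x + 512
= 256x^4 - 2048x^3 + 6144x^2 - 8192x + 4096


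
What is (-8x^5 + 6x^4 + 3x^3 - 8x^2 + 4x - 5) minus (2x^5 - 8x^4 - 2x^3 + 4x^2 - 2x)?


Distribute the minus sign:
  (-8x^5 + 6x^4 + 3x^3 - 8x^2 + 4x - 5)
- (2x^5 - 8x^4 - 2x^3 + 4x^2 - 2x)
Negate second polynomial: -2x^5 + 8x^4 + 2x^3 - 4x^2 + 2x
Add: -10x^5 + 14x^4 + 5x^3 - 12x^2 + 6x - 5


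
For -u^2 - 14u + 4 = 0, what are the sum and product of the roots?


For au^2+bu+c=0: sum = -b/a, product = c/a.
a=-1, b=-14, c=4
Sum = -(-14)/-1 = -14
Product = (4)/-1 = -4


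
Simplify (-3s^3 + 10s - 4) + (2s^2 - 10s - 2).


Align terms by degree and add:
  -3s^3 + 10s - 4
+ 2s^2 - 10s - 2
= -3s^3 + 2s^2 - 6


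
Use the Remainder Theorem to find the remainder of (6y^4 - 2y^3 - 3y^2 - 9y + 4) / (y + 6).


By the Remainder Theorem, the remainder equals p(-6):
  6*(-6)^4 = 7776
  -2*(-6)^3 = 432
  -3*(-6)^2 = -108
  -9*(-6)^1 = 54
  constant: 4
Sum: 7776 + 432 - 108 + 54 + 4 = 8158


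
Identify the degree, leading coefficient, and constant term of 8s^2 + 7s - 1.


Highest power of s is 2, with coefficient 8. Constant term is -1.
Degree = 2, leading coefficient = 8, constant term = -1


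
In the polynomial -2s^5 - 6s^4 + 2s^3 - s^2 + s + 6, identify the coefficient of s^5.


Read off the coefficient of s^5: -2


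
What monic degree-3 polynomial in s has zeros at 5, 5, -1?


p(s) = (s - 5)(s - 5)(s + 1)
Expand: s^3 - 9s^2 + 15s + 25


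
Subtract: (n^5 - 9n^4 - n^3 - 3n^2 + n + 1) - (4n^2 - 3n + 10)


Distribute the minus sign:
  (n^5 - 9n^4 - n^3 - 3n^2 + n + 1)
- (4n^2 - 3n + 10)
Negate second polynomial: -4n^2 + 3n - 10
Add: n^5 - 9n^4 - n^3 - 7n^2 + 4n - 9


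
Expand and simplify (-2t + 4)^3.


Expand (-2t + 4)^3 by repeated multiplication:
  (-2t + 4)^2 = 4t^2 - 16t + 16
= -8t^3 + 48t^2 - 96t + 64


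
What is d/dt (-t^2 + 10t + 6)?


Apply the power rule term by term:
  d/dt(-t^2) = -2t
  d/dt(10t) = 10
  d/dt(6) = 0
p'(t) = -2t + 10


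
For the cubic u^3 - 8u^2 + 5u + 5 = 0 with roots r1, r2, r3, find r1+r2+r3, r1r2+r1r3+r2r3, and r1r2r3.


Monic cubic u^3+bu^2+cu+d=0: sum=-b, pairwise sum=c, product=-d.
b=-8, c=5, d=5
r1+r2+r3 = 8
r1r2+r1r3+r2r3 = 5
r1r2r3 = -5


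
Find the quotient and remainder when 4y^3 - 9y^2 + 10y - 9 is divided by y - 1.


(4y^3 - 9y^2 + 10y - 9) / (y - 1)
Step 1: 4y^2 * (y - 1) = 4y^3 - 4y^2; subtract.
Step 2: -5y * (y - 1) = -5y^2 + 5y; subtract.
Step 3: 5 * (y - 1) = 5y - 5; subtract.
Quotient: 4y^2 - 5y + 5, Remainder: -4


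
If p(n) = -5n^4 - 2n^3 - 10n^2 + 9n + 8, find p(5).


Using direct substitution:
  -5 * (5)^4 = -3125
  -2 * (5)^3 = -250
  -10 * (5)^2 = -250
  9 * (5)^1 = 45
  constant: 8
Sum = -3125 - 250 - 250 + 45 + 8 = -3572


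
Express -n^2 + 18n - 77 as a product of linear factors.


Roots satisfy r1 + r2 = -b/a = 18 and r1*r2 = c/a = 77.
So r1 = 7, r2 = 11.
-n^2 + 18n - 77 = -(n - r1)(n - r2) = -(n - 7)(n - 11)


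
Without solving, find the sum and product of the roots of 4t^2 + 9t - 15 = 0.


For at^2+bt+c=0: sum = -b/a, product = c/a.
a=4, b=9, c=-15
Sum = -(9)/4 = -9/4
Product = (-15)/4 = -15/4


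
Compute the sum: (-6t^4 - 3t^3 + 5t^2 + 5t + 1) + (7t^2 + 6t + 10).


Align terms by degree and add:
  -6t^4 - 3t^3 + 5t^2 + 5t + 1
+ 7t^2 + 6t + 10
= -6t^4 - 3t^3 + 12t^2 + 11t + 11


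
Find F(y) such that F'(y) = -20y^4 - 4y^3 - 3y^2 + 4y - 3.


Reverse power rule on each term:
  ∫ -20y^4 dy = -4y^5
  ∫ -4y^3 dy = -y^4
  ∫ -3y^2 dy = -y^3
  ∫ 4y dy = 2y^2
  ∫ -3 dy = -3y
F(y) = -4y^5 - y^4 - y^3 + 2y^2 - 3y + C


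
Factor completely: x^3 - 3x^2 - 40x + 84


Try integer roots (divisors of 84). x=-6: p(-6)=0.
Divide out (x + 6): quotient is x^2 - 9x + 14.
Factor the quadratic: (x - 2)(x - 7)
Result: (x + 6)(x - 2)(x - 7)


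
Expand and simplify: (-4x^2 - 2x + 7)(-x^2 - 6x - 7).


Distribute each term of the first polynomial:
  (-4x^2)(-x^2 - 6x - 7) = 4x^4 + 24x^3 + 28x^2
  (-2x)(-x^2 - 6x - 7) = 2x^3 + 12x^2 + 14x
  (7)(-x^2 - 6x - 7) = -7x^2 - 42x - 49
Sum: 4x^4 + 26x^3 + 33x^2 - 28x - 49


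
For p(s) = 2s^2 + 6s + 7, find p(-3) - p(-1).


p(-3) = 7
p(-1) = 3
p(-3) - p(-1) = 7 - 3 = 4


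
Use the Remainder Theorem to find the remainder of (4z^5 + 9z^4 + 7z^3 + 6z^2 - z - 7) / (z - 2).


By the Remainder Theorem, the remainder equals p(2):
  4*(2)^5 = 128
  9*(2)^4 = 144
  7*(2)^3 = 56
  6*(2)^2 = 24
  -1*(2)^1 = -2
  constant: -7
Sum: 128 + 144 + 56 + 24 - 2 - 7 = 343


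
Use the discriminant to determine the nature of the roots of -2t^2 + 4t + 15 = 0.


D = b^2 - 4ac = (4)^2 - 4(-2)(15) = 16 + 120 = 136
Since D > 0: two distinct irrational roots


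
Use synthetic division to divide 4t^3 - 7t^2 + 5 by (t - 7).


Synthetic division with c = 7. Coefficients: 4, -7, 0, 5
Bring down 4.
  4 * 7 = 28; 28 - 7 = 21
  21 * 7 = 147; 147 + 0 = 147
  147 * 7 = 1029; 1029 + 5 = 1034
Quotient: 4t^2 + 21t + 147, Remainder: 1034


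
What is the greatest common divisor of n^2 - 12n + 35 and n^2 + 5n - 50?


Factor each:
  n^2 - 12n + 35 = (n - 5)(n - 7)
  n^2 + 5n - 50 = (n - 5)(n + 10)
Common monic factor: n - 5


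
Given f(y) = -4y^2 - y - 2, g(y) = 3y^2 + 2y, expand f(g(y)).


Substitute g(y) into f:
f(g(y)) = -4*(3y^2 + 2y)^2 + (-1)*(3y^2 + 2y) + (-2)
(3y^2 + 2y)^2 = 9y^4 + 12y^3 + 4y^2
Expand and combine: -36y^4 - 48y^3 - 19y^2 - 2y - 2


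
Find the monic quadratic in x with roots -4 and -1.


p(x) = (x + 4)(x + 1)
Expand: x^2 + 5x + 4


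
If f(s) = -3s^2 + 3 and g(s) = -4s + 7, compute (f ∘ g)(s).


Substitute g(s) into f:
f(g(s)) = -3*(-4s + 7)^2 + 3
(-4s + 7)^2 = 16s^2 - 56s + 49
Expand and combine: -48s^2 + 168s - 144


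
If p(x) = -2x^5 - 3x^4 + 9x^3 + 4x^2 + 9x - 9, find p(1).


Using direct substitution:
  -2 * (1)^5 = -2
  -3 * (1)^4 = -3
  9 * (1)^3 = 9
  4 * (1)^2 = 4
  9 * (1)^1 = 9
  constant: -9
Sum = -2 - 3 + 9 + 4 + 9 - 9 = 8


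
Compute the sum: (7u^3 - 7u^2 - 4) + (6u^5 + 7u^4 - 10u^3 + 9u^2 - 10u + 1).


Align terms by degree and add:
  7u^3 - 7u^2 - 4
+ 6u^5 + 7u^4 - 10u^3 + 9u^2 - 10u + 1
= 6u^5 + 7u^4 - 3u^3 + 2u^2 - 10u - 3


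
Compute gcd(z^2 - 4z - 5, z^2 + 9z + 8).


Factor each:
  z^2 - 4z - 5 = (z + 1)(z - 5)
  z^2 + 9z + 8 = (z + 1)(z + 8)
Common monic factor: z + 1


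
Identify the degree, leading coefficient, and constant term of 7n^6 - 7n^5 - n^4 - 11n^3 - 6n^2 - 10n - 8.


Highest power of n is 6, with coefficient 7. Constant term is -8.
Degree = 6, leading coefficient = 7, constant term = -8


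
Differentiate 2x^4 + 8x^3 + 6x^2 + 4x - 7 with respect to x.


Apply the power rule term by term:
  d/dx(2x^4) = 8x^3
  d/dx(8x^3) = 24x^2
  d/dx(6x^2) = 12x
  d/dx(4x) = 4
  d/dx(-7) = 0
p'(x) = 8x^3 + 24x^2 + 12x + 4


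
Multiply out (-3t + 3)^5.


Expand (-3t + 3)^5 by repeated multiplication:
  (-3t + 3)^2 = 9t^2 - 18t + 9
  (-3t + 3)^3 = -27t^3 + 81t^2 - 81t + 27
  (-3t + 3)^4 = 81t^4 - 324t^3 + 486t^2 - 324t + 81
= -243t^5 + 1215t^4 - 2430t^3 + 2430t^2 - 1215t + 243


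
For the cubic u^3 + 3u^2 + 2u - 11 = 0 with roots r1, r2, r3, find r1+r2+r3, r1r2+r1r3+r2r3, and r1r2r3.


Monic cubic u^3+bu^2+cu+d=0: sum=-b, pairwise sum=c, product=-d.
b=3, c=2, d=-11
r1+r2+r3 = -3
r1r2+r1r3+r2r3 = 2
r1r2r3 = 11


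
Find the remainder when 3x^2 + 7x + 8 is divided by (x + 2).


By the Remainder Theorem, the remainder equals p(-2):
  3*(-2)^2 = 12
  7*(-2)^1 = -14
  constant: 8
Sum: 12 - 14 + 8 = 6


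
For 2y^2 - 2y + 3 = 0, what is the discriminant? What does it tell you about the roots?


D = b^2 - 4ac = (-2)^2 - 4(2)(3) = 4 - 24 = -20
Since D < 0: two complex conjugate roots (no real roots)


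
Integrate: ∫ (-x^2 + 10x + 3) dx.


Reverse power rule on each term:
  ∫ -x^2 dx = -(1/3)x^3
  ∫ 10x dx = 5x^2
  ∫ 3 dx = 3x
F(x) = -(1/3)x^3 + 5x^2 + 3x + C


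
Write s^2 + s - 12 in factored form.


Roots satisfy r1 + r2 = -b/a = -1 and r1*r2 = c/a = -12.
So r1 = 3, r2 = -4.
s^2 + s - 12 = (s - r1)(s - r2) = (s - 3)(s + 4)


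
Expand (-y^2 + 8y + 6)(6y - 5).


Distribute each term of the first polynomial:
  (-y^2)(6y - 5) = -6y^3 + 5y^2
  (8y)(6y - 5) = 48y^2 - 40y
  (6)(6y - 5) = 36y - 30
Sum: -6y^3 + 53y^2 - 4y - 30


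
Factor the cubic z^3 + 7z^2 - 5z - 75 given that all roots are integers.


Try integer roots (divisors of -75). z=-5: p(-5)=0.
Divide out (z + 5): quotient is z^2 + 2z - 15.
Factor the quadratic: (z + 5)(z - 3)
Result: (z + 5)(z + 5)(z - 3)


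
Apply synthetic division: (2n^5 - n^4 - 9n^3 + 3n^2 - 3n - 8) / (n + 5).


Synthetic division with c = -5. Coefficients: 2, -1, -9, 3, -3, -8
Bring down 2.
  2 * -5 = -10; -10 - 1 = -11
  -11 * -5 = 55; 55 - 9 = 46
  46 * -5 = -230; -230 + 3 = -227
  -227 * -5 = 1135; 1135 - 3 = 1132
  1132 * -5 = -5660; -5660 - 8 = -5668
Quotient: 2n^4 - 11n^3 + 46n^2 - 227n + 1132, Remainder: -5668


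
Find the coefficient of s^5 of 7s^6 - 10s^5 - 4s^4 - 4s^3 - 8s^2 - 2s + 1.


Read off the coefficient of s^5: -10


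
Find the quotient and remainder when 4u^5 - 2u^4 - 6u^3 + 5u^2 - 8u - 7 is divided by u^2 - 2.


(4u^5 - 2u^4 - 6u^3 + 5u^2 - 8u - 7) / (u^2 - 2)
Step 1: 4u^3 * (u^2 - 2) = 4u^5 - 8u^3; subtract.
Step 2: -2u^2 * (u^2 - 2) = -2u^4 + 4u^2; subtract.
Step 3: 2u * (u^2 - 2) = 2u^3 - 4u; subtract.
Step 4: 1 * (u^2 - 2) = u^2 - 2; subtract.
Quotient: 4u^3 - 2u^2 + 2u + 1, Remainder: -4u - 5


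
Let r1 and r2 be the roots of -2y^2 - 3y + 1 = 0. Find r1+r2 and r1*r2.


For ay^2+by+c=0: sum = -b/a, product = c/a.
a=-2, b=-3, c=1
Sum = -(-3)/-2 = -3/2
Product = (1)/-2 = -1/2


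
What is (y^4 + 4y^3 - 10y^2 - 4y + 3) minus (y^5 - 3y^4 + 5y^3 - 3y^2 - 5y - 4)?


Distribute the minus sign:
  (y^4 + 4y^3 - 10y^2 - 4y + 3)
- (y^5 - 3y^4 + 5y^3 - 3y^2 - 5y - 4)
Negate second polynomial: -y^5 + 3y^4 - 5y^3 + 3y^2 + 5y + 4
Add: -y^5 + 4y^4 - y^3 - 7y^2 + y + 7


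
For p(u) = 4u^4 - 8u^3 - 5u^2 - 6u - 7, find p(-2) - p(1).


p(-2) = 113
p(1) = -22
p(-2) - p(1) = 113 + 22 = 135


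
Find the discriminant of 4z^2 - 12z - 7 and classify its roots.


D = b^2 - 4ac = (-12)^2 - 4(4)(-7) = 144 + 112 = 256
Since D > 0: two distinct rational roots


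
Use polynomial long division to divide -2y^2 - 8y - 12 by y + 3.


(-2y^2 - 8y - 12) / (y + 3)
Step 1: -2y * (y + 3) = -2y^2 - 6y; subtract.
Step 2: -2 * (y + 3) = -2y - 6; subtract.
Quotient: -2y - 2, Remainder: -6


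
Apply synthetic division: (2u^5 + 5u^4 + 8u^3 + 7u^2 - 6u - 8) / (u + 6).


Synthetic division with c = -6. Coefficients: 2, 5, 8, 7, -6, -8
Bring down 2.
  2 * -6 = -12; -12 + 5 = -7
  -7 * -6 = 42; 42 + 8 = 50
  50 * -6 = -300; -300 + 7 = -293
  -293 * -6 = 1758; 1758 - 6 = 1752
  1752 * -6 = -10512; -10512 - 8 = -10520
Quotient: 2u^4 - 7u^3 + 50u^2 - 293u + 1752, Remainder: -10520


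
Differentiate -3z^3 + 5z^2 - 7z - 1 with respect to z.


Apply the power rule term by term:
  d/dz(-3z^3) = -9z^2
  d/dz(5z^2) = 10z
  d/dz(-7z) = -7
  d/dz(-1) = 0
p'(z) = -9z^2 + 10z - 7


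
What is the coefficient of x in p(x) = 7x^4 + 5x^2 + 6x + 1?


Read off the coefficient of x: 6


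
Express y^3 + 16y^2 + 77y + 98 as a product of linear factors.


Try integer roots (divisors of 98). y=-7: p(-7)=0.
Divide out (y + 7): quotient is y^2 + 9y + 14.
Factor the quadratic: (y + 7)(y + 2)
Result: (y + 7)(y + 7)(y + 2)


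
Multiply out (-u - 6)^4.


Expand (-u - 6)^4 by repeated multiplication:
  (-u - 6)^2 = u^2 + 12u + 36
  (-u - 6)^3 = -u^3 - 18u^2 - 108u - 216
= u^4 + 24u^3 + 216u^2 + 864u + 1296


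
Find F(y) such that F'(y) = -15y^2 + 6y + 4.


Reverse power rule on each term:
  ∫ -15y^2 dy = -5y^3
  ∫ 6y dy = 3y^2
  ∫ 4 dy = 4y
F(y) = -5y^3 + 3y^2 + 4y + C


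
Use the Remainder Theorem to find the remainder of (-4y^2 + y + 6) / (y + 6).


By the Remainder Theorem, the remainder equals p(-6):
  -4*(-6)^2 = -144
  1*(-6)^1 = -6
  constant: 6
Sum: -144 - 6 + 6 = -144


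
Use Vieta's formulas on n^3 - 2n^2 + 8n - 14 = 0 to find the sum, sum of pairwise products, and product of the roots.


Monic cubic n^3+bn^2+cn+d=0: sum=-b, pairwise sum=c, product=-d.
b=-2, c=8, d=-14
r1+r2+r3 = 2
r1r2+r1r3+r2r3 = 8
r1r2r3 = 14


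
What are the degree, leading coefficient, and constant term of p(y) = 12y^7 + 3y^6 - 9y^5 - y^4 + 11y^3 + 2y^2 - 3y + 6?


Highest power of y is 7, with coefficient 12. Constant term is 6.
Degree = 7, leading coefficient = 12, constant term = 6


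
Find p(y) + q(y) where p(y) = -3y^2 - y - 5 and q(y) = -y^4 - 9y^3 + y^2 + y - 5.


Align terms by degree and add:
  -3y^2 - y - 5
  -y^4 - 9y^3 + y^2 + y - 5
= -y^4 - 9y^3 - 2y^2 - 10


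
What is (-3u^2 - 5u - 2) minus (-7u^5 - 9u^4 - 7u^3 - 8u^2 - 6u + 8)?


Distribute the minus sign:
  (-3u^2 - 5u - 2)
- (-7u^5 - 9u^4 - 7u^3 - 8u^2 - 6u + 8)
Negate second polynomial: 7u^5 + 9u^4 + 7u^3 + 8u^2 + 6u - 8
Add: 7u^5 + 9u^4 + 7u^3 + 5u^2 + u - 10


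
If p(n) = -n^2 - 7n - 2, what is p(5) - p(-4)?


p(5) = -62
p(-4) = 10
p(5) - p(-4) = -62 - 10 = -72


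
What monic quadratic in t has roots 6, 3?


p(t) = (t - 6)(t - 3)
Expand: t^2 - 9t + 18


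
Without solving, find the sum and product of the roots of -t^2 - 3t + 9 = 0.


For at^2+bt+c=0: sum = -b/a, product = c/a.
a=-1, b=-3, c=9
Sum = -(-3)/-1 = -3
Product = (9)/-1 = -9


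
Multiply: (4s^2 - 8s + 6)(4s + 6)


Distribute each term of the first polynomial:
  (4s^2)(4s + 6) = 16s^3 + 24s^2
  (-8s)(4s + 6) = -32s^2 - 48s
  (6)(4s + 6) = 24s + 36
Sum: 16s^3 - 8s^2 - 24s + 36


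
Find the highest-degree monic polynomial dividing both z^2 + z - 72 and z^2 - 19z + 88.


Factor each:
  z^2 + z - 72 = (z - 8)(z + 9)
  z^2 - 19z + 88 = (z - 8)(z - 11)
Common monic factor: z - 8


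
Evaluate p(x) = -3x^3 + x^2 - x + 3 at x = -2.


Using direct substitution:
  -3 * (-2)^3 = 24
  1 * (-2)^2 = 4
  -1 * (-2)^1 = 2
  constant: 3
Sum = 24 + 4 + 2 + 3 = 33


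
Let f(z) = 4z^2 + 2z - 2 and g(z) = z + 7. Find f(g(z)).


Substitute g(z) into f:
f(g(z)) = 4*(z + 7)^2 + 2*(z + 7) + (-2)
(z + 7)^2 = z^2 + 14z + 49
Expand and combine: 4z^2 + 58z + 208


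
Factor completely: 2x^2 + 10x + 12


Roots satisfy r1 + r2 = -b/a = -5 and r1*r2 = c/a = 6.
So r1 = -2, r2 = -3.
2x^2 + 10x + 12 = 2(x - r1)(x - r2) = 2(x + 2)(x + 3)


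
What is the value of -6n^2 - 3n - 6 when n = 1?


Using direct substitution:
  -6 * (1)^2 = -6
  -3 * (1)^1 = -3
  constant: -6
Sum = -6 - 3 - 6 = -15


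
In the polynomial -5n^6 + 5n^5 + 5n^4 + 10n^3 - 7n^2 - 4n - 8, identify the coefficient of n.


Read off the coefficient of n: -4


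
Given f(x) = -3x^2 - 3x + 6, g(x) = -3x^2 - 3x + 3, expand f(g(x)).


Substitute g(x) into f:
f(g(x)) = -3*(-3x^2 - 3x + 3)^2 + (-3)*(-3x^2 - 3x + 3) + 6
(-3x^2 - 3x + 3)^2 = 9x^4 + 18x^3 - 9x^2 - 18x + 9
Expand and combine: -27x^4 - 54x^3 + 36x^2 + 63x - 30


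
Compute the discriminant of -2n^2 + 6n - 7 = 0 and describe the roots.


D = b^2 - 4ac = (6)^2 - 4(-2)(-7) = 36 - 56 = -20
Since D < 0: two complex conjugate roots (no real roots)


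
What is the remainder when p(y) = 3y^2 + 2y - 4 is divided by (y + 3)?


By the Remainder Theorem, the remainder equals p(-3):
  3*(-3)^2 = 27
  2*(-3)^1 = -6
  constant: -4
Sum: 27 - 6 - 4 = 17


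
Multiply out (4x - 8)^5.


Expand (4x - 8)^5 by repeated multiplication:
  (4x - 8)^2 = 16x^2 - 64x + 64
  (4x - 8)^3 = 64x^3 - 384x^2 + 768x - 512
  (4x - 8)^4 = 256x^4 - 2048x^3 + 6144x^2 - 8192x + 4096
= 1024x^5 - 10240x^4 + 40960x^3 - 81920x^2 + 81920x - 32768


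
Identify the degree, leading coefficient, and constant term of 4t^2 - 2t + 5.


Highest power of t is 2, with coefficient 4. Constant term is 5.
Degree = 2, leading coefficient = 4, constant term = 5


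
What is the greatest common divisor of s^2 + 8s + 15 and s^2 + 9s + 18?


Factor each:
  s^2 + 8s + 15 = (s + 3)(s + 5)
  s^2 + 9s + 18 = (s + 3)(s + 6)
Common monic factor: s + 3


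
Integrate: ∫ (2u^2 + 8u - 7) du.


Reverse power rule on each term:
  ∫ 2u^2 du = (2/3)u^3
  ∫ 8u du = 4u^2
  ∫ -7 du = -7u
F(u) = (2/3)u^3 + 4u^2 - 7u + C


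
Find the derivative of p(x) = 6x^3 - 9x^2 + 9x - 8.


Apply the power rule term by term:
  d/dx(6x^3) = 18x^2
  d/dx(-9x^2) = -18x
  d/dx(9x) = 9
  d/dx(-8) = 0
p'(x) = 18x^2 - 18x + 9


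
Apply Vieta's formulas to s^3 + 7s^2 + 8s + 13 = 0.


Monic cubic s^3+bs^2+cs+d=0: sum=-b, pairwise sum=c, product=-d.
b=7, c=8, d=13
r1+r2+r3 = -7
r1r2+r1r3+r2r3 = 8
r1r2r3 = -13


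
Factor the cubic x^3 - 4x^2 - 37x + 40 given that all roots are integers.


Try integer roots (divisors of 40). x=8: p(8)=0.
Divide out (x - 8): quotient is x^2 + 4x - 5.
Factor the quadratic: (x + 5)(x - 1)
Result: (x - 8)(x + 5)(x - 1)


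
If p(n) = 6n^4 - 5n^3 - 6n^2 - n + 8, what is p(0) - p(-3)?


p(0) = 8
p(-3) = 578
p(0) - p(-3) = 8 - 578 = -570


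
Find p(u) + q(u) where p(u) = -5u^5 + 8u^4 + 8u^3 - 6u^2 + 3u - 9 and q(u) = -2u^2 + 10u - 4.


Align terms by degree and add:
  -5u^5 + 8u^4 + 8u^3 - 6u^2 + 3u - 9
  -2u^2 + 10u - 4
= -5u^5 + 8u^4 + 8u^3 - 8u^2 + 13u - 13


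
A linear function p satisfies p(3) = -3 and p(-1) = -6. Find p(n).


p(n) = mn + b. Using p(3)=-3, p(-1)=-6:
m = (-3 + 6)/(3 + 1) = 3/4 = 3/4
b = -3 - m*(3) = -3 - 9/4 = -21/4
p(n) = (3/4)n - (21/4)


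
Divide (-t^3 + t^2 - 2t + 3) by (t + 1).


(-t^3 + t^2 - 2t + 3) / (t + 1)
Step 1: -t^2 * (t + 1) = -t^3 - t^2; subtract.
Step 2: 2t * (t + 1) = 2t^2 + 2t; subtract.
Step 3: -4 * (t + 1) = -4t - 4; subtract.
Quotient: -t^2 + 2t - 4, Remainder: 7


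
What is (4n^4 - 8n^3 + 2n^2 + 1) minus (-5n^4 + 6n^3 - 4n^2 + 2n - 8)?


Distribute the minus sign:
  (4n^4 - 8n^3 + 2n^2 + 1)
- (-5n^4 + 6n^3 - 4n^2 + 2n - 8)
Negate second polynomial: 5n^4 - 6n^3 + 4n^2 - 2n + 8
Add: 9n^4 - 14n^3 + 6n^2 - 2n + 9


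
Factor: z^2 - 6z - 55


Roots satisfy r1 + r2 = -b/a = 6 and r1*r2 = c/a = -55.
So r1 = 11, r2 = -5.
z^2 - 6z - 55 = (z - r1)(z - r2) = (z - 11)(z + 5)


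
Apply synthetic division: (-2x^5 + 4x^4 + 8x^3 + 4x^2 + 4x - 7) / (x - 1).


Synthetic division with c = 1. Coefficients: -2, 4, 8, 4, 4, -7
Bring down -2.
  -2 * 1 = -2; -2 + 4 = 2
  2 * 1 = 2; 2 + 8 = 10
  10 * 1 = 10; 10 + 4 = 14
  14 * 1 = 14; 14 + 4 = 18
  18 * 1 = 18; 18 - 7 = 11
Quotient: -2x^4 + 2x^3 + 10x^2 + 14x + 18, Remainder: 11


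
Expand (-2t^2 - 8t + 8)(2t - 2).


Distribute each term of the first polynomial:
  (-2t^2)(2t - 2) = -4t^3 + 4t^2
  (-8t)(2t - 2) = -16t^2 + 16t
  (8)(2t - 2) = 16t - 16
Sum: -4t^3 - 12t^2 + 32t - 16


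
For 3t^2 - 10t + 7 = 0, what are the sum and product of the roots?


For at^2+bt+c=0: sum = -b/a, product = c/a.
a=3, b=-10, c=7
Sum = -(-10)/3 = 10/3
Product = (7)/3 = 7/3


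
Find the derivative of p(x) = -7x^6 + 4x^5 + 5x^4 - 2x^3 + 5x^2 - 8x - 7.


Apply the power rule term by term:
  d/dx(-7x^6) = -42x^5
  d/dx(4x^5) = 20x^4
  d/dx(5x^4) = 20x^3
  d/dx(-2x^3) = -6x^2
  d/dx(5x^2) = 10x
  d/dx(-8x) = -8
  d/dx(-7) = 0
p'(x) = -42x^5 + 20x^4 + 20x^3 - 6x^2 + 10x - 8
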